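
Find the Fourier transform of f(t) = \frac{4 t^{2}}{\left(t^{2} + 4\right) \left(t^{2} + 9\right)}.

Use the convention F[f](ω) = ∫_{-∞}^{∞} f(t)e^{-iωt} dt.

F(ω) = \frac{4 \pi \left(3 - 2 e^{\left|{\omega}\right|}\right) e^{- 3 \left|{\omega}\right|}}{5}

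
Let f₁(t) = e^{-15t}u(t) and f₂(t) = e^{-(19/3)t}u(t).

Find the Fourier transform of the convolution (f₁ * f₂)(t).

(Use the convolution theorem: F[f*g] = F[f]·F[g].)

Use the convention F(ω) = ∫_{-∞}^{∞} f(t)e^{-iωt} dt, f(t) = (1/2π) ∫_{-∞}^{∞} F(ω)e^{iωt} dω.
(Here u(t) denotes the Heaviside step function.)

F[f₁*f₂](ω) = \frac{3}{\left(i \omega + 15\right) \left(3 i \omega + 19\right)}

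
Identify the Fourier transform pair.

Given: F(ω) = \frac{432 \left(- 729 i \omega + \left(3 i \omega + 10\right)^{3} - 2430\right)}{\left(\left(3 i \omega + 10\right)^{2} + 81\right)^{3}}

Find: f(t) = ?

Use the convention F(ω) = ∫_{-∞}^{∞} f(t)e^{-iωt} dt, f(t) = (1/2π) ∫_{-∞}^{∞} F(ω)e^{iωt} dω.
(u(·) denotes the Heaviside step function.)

f(t) = 8 t^{2} e^{- \frac{10 t}{3}} \cos{\left(3 t \right)} u\left(t\right)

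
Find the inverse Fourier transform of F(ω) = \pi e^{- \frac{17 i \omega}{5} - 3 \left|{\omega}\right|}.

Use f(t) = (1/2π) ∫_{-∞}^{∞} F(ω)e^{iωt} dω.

f(t) = \frac{3}{\left(t - \frac{17}{5}\right)^{2} + 9}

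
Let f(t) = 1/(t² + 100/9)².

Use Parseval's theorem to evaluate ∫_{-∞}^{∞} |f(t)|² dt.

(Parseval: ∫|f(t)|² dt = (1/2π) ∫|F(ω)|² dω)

∫|f(t)|² dt = \frac{2187 \pi}{32000000}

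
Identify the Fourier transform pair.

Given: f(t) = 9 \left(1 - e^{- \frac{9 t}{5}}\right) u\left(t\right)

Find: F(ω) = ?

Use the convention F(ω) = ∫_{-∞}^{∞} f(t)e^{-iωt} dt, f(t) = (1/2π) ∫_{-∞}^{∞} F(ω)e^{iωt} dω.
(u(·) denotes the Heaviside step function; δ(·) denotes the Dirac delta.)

F(ω) = 9 \pi \delta\left(\omega\right) - \frac{81 i}{5 \omega \left(i \omega + \frac{9}{5}\right)}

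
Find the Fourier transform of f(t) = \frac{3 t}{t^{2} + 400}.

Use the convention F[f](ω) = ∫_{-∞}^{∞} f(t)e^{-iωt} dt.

F(ω) = - 3 i \pi e^{- 20 \left|{\omega}\right|} \operatorname{sign}{\left(\omega \right)}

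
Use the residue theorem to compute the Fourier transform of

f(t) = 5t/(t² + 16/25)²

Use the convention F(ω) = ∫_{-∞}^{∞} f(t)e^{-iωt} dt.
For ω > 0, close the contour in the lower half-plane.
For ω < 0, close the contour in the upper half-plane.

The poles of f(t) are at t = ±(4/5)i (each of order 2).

Let g(z) = f(z)e^{-iωz}; for large |z| the factor e^{-iωz} decays in the lower half-plane when ω > 0 and in the upper half-plane when ω < 0.

Case ω > 0 (lower half-plane, clockwise contour ⇒ F(ω) = -2πi·ΣRes):
  Res_{z = - \frac{4 i}{5}} g(z) = \frac{25 \omega e^{- \frac{4 \omega}{5}}}{16} (pole of order 2)
  F(ω) = -2πi·ΣRes = - \frac{25 i \pi \omega e^{- \frac{4 \omega}{5}}}{8}

Case ω < 0 (upper half-plane, counterclockwise contour ⇒ F(ω) = +2πi·ΣRes):
  Res_{z = \frac{4 i}{5}} g(z) = - \frac{25 \omega e^{\frac{4 \omega}{5}}}{16} (pole of order 2)
  F(ω) = 2πi·ΣRes = - \frac{25 i \pi \omega e^{\frac{4 \omega}{5}}}{8}

Both cases combine into a single formula in |ω|:

F(ω) = - \frac{25 i \pi \omega e^{- \frac{4 \left|{\omega}\right|}{5}}}{8}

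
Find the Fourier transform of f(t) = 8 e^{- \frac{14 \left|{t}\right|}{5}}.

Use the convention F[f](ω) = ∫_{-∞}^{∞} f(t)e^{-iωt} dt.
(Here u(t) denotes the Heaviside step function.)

F(ω) = \frac{1120}{25 \omega^{2} + 196}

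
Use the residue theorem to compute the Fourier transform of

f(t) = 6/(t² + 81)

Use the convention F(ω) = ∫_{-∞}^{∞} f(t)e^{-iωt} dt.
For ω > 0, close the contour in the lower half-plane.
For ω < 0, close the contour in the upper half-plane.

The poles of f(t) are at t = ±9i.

Let g(z) = f(z)e^{-iωz}; for large |z| the factor e^{-iωz} decays in the lower half-plane when ω > 0 and in the upper half-plane when ω < 0.

Case ω > 0 (lower half-plane, clockwise contour ⇒ F(ω) = -2πi·ΣRes):
  Res_{z = - 9 i} g(z) = \frac{i e^{- 9 \omega}}{3}
  F(ω) = -2πi·ΣRes = \frac{2 \pi e^{- 9 \omega}}{3}

Case ω < 0 (upper half-plane, counterclockwise contour ⇒ F(ω) = +2πi·ΣRes):
  Res_{z = 9 i} g(z) = - \frac{i e^{9 \omega}}{3}
  F(ω) = 2πi·ΣRes = \frac{2 \pi e^{9 \omega}}{3}

Both cases combine into a single formula in |ω|:

F(ω) = \frac{2 \pi e^{- 9 \left|{\omega}\right|}}{3}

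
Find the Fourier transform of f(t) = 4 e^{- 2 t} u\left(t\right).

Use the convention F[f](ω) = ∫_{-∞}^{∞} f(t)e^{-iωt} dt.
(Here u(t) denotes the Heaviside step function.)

F(ω) = \frac{4}{i \omega + 2}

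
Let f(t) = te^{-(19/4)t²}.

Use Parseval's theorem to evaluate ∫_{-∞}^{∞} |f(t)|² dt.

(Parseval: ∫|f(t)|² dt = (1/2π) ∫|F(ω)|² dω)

∫|f(t)|² dt = \frac{\sqrt{38} \sqrt{\pi}}{361}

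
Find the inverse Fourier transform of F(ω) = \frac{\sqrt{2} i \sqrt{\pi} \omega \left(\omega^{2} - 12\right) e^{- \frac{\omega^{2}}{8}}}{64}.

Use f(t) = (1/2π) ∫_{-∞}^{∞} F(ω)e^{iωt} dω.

f(t) = 2 t^{3} e^{- 2 t^{2}}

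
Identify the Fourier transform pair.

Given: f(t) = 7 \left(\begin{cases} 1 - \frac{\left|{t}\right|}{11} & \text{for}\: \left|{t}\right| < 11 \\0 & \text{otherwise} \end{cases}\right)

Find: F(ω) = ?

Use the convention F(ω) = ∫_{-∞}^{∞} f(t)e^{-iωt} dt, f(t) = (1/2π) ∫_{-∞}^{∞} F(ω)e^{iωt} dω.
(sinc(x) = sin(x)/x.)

F(ω) = 77 \operatorname{sinc}^{2}{\left(\frac{11 \omega}{2} \right)}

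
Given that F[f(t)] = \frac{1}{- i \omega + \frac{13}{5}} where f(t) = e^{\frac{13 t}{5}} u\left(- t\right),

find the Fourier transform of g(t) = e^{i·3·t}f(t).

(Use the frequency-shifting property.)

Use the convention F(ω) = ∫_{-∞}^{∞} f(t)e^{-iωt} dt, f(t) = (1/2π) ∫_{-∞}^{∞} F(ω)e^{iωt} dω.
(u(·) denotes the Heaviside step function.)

F[g](ω) = - \frac{5}{5 i \left(\omega - 3\right) - 13}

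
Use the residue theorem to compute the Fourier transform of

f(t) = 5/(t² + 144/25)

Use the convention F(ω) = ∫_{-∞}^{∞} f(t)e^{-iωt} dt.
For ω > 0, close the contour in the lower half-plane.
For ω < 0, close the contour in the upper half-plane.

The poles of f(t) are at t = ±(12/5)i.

Let g(z) = f(z)e^{-iωz}; for large |z| the factor e^{-iωz} decays in the lower half-plane when ω > 0 and in the upper half-plane when ω < 0.

Case ω > 0 (lower half-plane, clockwise contour ⇒ F(ω) = -2πi·ΣRes):
  Res_{z = - \frac{12 i}{5}} g(z) = \frac{25 i e^{- \frac{12 \omega}{5}}}{24}
  F(ω) = -2πi·ΣRes = \frac{25 \pi e^{- \frac{12 \omega}{5}}}{12}

Case ω < 0 (upper half-plane, counterclockwise contour ⇒ F(ω) = +2πi·ΣRes):
  Res_{z = \frac{12 i}{5}} g(z) = - \frac{25 i e^{\frac{12 \omega}{5}}}{24}
  F(ω) = 2πi·ΣRes = \frac{25 \pi e^{\frac{12 \omega}{5}}}{12}

Both cases combine into a single formula in |ω|:

F(ω) = \frac{25 \pi e^{- \frac{12 \left|{\omega}\right|}{5}}}{12}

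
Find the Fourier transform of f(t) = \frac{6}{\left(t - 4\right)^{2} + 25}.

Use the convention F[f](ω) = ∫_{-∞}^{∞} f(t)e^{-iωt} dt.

F(ω) = \frac{6 \pi e^{- 4 i \omega - 5 \left|{\omega}\right|}}{5}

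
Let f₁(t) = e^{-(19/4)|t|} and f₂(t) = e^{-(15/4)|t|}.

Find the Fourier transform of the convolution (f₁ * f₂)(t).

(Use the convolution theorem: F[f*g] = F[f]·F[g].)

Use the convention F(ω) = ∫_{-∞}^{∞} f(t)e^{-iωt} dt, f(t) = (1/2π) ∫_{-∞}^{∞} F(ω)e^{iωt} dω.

F[f₁*f₂](ω) = \frac{18240}{256 \omega^{4} + 9376 \omega^{2} + 81225}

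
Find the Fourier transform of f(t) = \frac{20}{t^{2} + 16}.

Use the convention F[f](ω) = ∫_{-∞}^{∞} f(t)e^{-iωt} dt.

F(ω) = 5 \pi e^{- 4 \left|{\omega}\right|}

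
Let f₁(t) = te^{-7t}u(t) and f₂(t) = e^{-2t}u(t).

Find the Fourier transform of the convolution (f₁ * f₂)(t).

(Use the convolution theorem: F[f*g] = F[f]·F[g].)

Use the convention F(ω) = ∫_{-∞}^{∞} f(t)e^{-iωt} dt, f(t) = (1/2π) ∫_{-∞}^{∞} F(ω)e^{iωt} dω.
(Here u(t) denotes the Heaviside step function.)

F[f₁*f₂](ω) = \frac{1}{\left(i \omega + 2\right) \left(i \omega + 7\right)^{2}}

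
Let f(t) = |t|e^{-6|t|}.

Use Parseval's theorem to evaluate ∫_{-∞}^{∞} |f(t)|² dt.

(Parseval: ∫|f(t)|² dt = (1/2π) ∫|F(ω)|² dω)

∫|f(t)|² dt = \frac{1}{432}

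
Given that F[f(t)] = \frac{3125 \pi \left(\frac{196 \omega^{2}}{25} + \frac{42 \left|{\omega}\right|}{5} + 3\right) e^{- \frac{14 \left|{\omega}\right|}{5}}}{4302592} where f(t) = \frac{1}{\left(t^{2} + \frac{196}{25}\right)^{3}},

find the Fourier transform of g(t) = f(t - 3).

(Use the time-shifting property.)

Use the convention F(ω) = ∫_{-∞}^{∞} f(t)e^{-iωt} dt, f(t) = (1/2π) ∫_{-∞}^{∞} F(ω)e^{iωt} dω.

F[g](ω) = \frac{125 \pi \left(196 \omega^{2} + 210 \left|{\omega}\right| + 75\right) e^{- 3 i \omega - \frac{14 \left|{\omega}\right|}{5}}}{4302592}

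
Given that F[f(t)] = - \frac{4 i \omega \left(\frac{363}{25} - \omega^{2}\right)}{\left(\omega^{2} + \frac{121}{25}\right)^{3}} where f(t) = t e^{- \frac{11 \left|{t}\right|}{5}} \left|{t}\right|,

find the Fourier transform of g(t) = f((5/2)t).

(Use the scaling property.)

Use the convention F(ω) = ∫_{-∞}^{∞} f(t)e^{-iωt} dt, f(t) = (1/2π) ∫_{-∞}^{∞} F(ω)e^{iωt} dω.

F[g](ω) = \frac{400 i \omega \left(4 \omega^{2} - 363\right)}{\left(4 \omega^{2} + 121\right)^{3}}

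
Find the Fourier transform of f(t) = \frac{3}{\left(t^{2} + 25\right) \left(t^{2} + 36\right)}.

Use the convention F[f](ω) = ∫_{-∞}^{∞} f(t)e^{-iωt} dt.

F(ω) = \frac{\pi \left(6 e^{\left|{\omega}\right|} - 5\right) e^{- 6 \left|{\omega}\right|}}{110}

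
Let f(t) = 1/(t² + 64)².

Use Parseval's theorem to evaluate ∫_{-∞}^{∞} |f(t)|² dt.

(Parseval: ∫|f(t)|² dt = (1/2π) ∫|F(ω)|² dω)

∫|f(t)|² dt = \frac{5 \pi}{33554432}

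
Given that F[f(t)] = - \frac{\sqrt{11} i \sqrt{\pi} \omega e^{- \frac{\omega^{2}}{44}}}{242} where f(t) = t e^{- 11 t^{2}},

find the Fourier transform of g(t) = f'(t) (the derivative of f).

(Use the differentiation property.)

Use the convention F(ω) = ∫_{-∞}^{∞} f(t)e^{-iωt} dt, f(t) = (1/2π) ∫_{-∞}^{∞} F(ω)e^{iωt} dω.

F[g](ω) = \frac{\sqrt{11} \sqrt{\pi} \omega^{2} e^{- \frac{\omega^{2}}{44}}}{242}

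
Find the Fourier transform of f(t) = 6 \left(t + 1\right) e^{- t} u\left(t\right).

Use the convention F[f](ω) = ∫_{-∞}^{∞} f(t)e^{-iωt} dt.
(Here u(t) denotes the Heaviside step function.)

F(ω) = \frac{6 \left(- i \omega - 2\right)}{\omega^{2} - 2 i \omega - 1}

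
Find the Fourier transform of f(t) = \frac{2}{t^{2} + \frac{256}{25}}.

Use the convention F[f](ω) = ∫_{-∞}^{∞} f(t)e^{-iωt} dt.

F(ω) = \frac{5 \pi e^{- \frac{16 \left|{\omega}\right|}{5}}}{8}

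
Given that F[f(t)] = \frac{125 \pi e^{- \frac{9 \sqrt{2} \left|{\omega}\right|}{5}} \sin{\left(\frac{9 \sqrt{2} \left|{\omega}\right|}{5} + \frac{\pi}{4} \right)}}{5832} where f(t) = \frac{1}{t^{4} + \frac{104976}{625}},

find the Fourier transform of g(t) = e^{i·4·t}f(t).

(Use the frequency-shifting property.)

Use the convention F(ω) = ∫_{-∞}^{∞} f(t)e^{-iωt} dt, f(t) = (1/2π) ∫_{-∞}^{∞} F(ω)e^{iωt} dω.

F[g](ω) = \frac{125 \pi e^{- \frac{9 \sqrt{2} \left|{\omega - 4}\right|}{5}} \sin{\left(\frac{9 \sqrt{2} \left|{\omega - 4}\right|}{5} + \frac{\pi}{4} \right)}}{5832}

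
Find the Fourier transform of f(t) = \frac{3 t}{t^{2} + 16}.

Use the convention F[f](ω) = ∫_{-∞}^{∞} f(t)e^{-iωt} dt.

F(ω) = - 3 i \pi e^{- 4 \left|{\omega}\right|} \operatorname{sign}{\left(\omega \right)}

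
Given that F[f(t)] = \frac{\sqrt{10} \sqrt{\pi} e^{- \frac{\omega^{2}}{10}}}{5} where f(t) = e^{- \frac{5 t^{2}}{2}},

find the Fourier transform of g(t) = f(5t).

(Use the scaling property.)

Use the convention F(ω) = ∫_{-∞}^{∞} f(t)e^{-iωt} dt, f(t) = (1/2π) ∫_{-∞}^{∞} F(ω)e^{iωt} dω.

F[g](ω) = \frac{\sqrt{10} \sqrt{\pi} e^{- \frac{\omega^{2}}{250}}}{25}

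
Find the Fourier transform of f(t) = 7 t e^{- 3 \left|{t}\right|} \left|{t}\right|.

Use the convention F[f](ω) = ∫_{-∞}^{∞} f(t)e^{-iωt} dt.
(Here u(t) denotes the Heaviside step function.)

F(ω) = \frac{28 i \omega \left(\omega^{2} - 27\right)}{\left(\omega^{2} + 9\right)^{3}}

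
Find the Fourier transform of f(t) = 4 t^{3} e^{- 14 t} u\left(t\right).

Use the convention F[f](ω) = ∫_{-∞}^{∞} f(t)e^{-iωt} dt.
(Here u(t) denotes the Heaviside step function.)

F(ω) = \frac{24}{\left(i \omega + 14\right)^{4}}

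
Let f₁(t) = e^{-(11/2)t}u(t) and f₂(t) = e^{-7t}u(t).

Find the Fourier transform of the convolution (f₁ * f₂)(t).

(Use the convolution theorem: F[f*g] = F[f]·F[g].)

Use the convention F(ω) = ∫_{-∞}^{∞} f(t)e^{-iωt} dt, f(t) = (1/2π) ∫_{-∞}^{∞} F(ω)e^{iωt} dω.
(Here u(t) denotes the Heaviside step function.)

F[f₁*f₂](ω) = \frac{2}{\left(i \omega + 7\right) \left(2 i \omega + 11\right)}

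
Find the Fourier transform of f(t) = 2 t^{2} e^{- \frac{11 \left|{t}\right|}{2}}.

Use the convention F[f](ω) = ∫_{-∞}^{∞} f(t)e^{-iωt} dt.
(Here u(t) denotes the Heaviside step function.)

F(ω) = \frac{704 \left(121 - 12 \omega^{2}\right)}{\left(4 \omega^{2} + 121\right)^{3}}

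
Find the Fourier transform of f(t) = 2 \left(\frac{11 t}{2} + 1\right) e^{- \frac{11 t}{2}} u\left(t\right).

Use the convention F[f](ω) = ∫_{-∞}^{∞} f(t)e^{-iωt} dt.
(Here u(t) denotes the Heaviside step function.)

F(ω) = \frac{8 \left(- i \omega - 11\right)}{4 \omega^{2} - 44 i \omega - 121}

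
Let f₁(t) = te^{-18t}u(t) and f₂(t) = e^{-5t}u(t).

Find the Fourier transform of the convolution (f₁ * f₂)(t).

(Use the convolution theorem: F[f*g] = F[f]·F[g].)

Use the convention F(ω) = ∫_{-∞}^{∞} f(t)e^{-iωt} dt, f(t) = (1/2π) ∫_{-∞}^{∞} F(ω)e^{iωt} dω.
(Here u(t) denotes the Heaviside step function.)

F[f₁*f₂](ω) = \frac{1}{\left(i \omega + 5\right) \left(i \omega + 18\right)^{2}}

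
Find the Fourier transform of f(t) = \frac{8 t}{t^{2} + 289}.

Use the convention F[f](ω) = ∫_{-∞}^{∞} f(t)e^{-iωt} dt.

F(ω) = - 8 i \pi e^{- 17 \left|{\omega}\right|} \operatorname{sign}{\left(\omega \right)}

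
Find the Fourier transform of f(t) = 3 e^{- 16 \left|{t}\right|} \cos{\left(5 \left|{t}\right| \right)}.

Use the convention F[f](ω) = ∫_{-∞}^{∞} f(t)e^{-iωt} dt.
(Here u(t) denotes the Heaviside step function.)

F(ω) = \frac{96 \left(\omega^{2} + 281\right)}{\omega^{4} + 462 \omega^{2} + 78961}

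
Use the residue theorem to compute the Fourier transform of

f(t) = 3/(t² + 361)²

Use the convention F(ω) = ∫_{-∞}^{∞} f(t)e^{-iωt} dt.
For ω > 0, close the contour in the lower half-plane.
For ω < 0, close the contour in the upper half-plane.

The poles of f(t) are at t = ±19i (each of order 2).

Let g(z) = f(z)e^{-iωz}; for large |z| the factor e^{-iωz} decays in the lower half-plane when ω > 0 and in the upper half-plane when ω < 0.

Case ω > 0 (lower half-plane, clockwise contour ⇒ F(ω) = -2πi·ΣRes):
  Res_{z = - 19 i} g(z) = \frac{3 i \left(19 \omega + 1\right) e^{- 19 \omega}}{27436} (pole of order 2)
  F(ω) = -2πi·ΣRes = \frac{3 \pi \left(19 \omega + 1\right) e^{- 19 \omega}}{13718}

Case ω < 0 (upper half-plane, counterclockwise contour ⇒ F(ω) = +2πi·ΣRes):
  Res_{z = 19 i} g(z) = \frac{3 i \left(19 \omega - 1\right) e^{19 \omega}}{27436} (pole of order 2)
  F(ω) = 2πi·ΣRes = \frac{3 \pi \left(1 - 19 \omega\right) e^{19 \omega}}{13718}

Both cases combine into a single formula in |ω|:

F(ω) = \frac{3 \pi \left(19 \left|{\omega}\right| + 1\right) e^{- 19 \left|{\omega}\right|}}{13718}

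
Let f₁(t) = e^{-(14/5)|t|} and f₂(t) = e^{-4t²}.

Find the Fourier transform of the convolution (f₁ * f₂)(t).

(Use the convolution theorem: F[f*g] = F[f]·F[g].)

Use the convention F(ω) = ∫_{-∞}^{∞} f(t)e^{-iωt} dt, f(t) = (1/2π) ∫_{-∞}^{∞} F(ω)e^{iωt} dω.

F[f₁*f₂](ω) = \frac{70 \sqrt{\pi} e^{- \frac{\omega^{2}}{16}}}{25 \omega^{2} + 196}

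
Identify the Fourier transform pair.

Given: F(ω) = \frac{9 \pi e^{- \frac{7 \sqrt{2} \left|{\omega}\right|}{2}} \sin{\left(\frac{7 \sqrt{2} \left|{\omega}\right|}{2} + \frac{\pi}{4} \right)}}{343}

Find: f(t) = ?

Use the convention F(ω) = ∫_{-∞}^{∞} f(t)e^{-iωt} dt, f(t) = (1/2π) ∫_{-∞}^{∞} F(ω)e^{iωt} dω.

f(t) = \frac{9}{t^{4} + 2401}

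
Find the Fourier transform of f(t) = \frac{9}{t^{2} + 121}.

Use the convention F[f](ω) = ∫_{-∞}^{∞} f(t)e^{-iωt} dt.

F(ω) = \frac{9 \pi e^{- 11 \left|{\omega}\right|}}{11}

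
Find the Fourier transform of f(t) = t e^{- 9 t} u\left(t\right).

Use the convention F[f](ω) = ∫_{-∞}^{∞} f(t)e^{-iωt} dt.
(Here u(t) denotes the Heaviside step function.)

F(ω) = \frac{1}{\left(i \omega + 9\right)^{2}}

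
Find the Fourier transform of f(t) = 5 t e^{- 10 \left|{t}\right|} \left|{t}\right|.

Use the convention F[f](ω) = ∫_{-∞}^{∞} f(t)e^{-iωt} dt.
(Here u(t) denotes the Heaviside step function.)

F(ω) = \frac{20 i \omega \left(\omega^{2} - 300\right)}{\left(\omega^{2} + 100\right)^{3}}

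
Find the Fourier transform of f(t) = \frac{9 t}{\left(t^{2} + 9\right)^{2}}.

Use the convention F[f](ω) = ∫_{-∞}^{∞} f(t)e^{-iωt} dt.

F(ω) = - \frac{3 i \pi \omega e^{- 3 \left|{\omega}\right|}}{2}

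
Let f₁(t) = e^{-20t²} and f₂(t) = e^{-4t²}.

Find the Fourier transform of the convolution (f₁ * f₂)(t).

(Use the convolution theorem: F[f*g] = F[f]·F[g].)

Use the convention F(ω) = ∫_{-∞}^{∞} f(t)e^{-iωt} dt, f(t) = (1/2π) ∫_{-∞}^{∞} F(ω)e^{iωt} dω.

F[f₁*f₂](ω) = \frac{\sqrt{5} \pi e^{- \frac{3 \omega^{2}}{40}}}{20}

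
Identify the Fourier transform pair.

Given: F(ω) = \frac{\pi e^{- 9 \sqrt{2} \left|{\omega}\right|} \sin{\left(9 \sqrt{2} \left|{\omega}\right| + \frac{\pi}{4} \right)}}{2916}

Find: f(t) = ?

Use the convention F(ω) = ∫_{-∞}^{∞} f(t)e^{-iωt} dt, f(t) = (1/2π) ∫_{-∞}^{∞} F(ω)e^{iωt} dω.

f(t) = \frac{2}{t^{4} + 104976}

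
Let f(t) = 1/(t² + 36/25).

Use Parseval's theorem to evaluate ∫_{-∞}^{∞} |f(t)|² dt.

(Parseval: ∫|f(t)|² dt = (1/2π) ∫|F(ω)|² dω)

∫|f(t)|² dt = \frac{125 \pi}{432}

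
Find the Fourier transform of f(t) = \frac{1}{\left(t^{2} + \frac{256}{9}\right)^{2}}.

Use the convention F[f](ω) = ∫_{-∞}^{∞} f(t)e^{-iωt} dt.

F(ω) = \frac{9 \pi \left(16 \left|{\omega}\right| + 3\right) e^{- \frac{16 \left|{\omega}\right|}{3}}}{8192}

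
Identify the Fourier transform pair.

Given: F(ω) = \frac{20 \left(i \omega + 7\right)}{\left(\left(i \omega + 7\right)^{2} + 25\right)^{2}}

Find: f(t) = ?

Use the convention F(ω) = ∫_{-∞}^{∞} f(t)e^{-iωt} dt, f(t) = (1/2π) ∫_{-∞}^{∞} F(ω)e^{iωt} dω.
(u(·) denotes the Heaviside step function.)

f(t) = 2 t e^{- 7 t} \sin{\left(5 t \right)} u\left(t\right)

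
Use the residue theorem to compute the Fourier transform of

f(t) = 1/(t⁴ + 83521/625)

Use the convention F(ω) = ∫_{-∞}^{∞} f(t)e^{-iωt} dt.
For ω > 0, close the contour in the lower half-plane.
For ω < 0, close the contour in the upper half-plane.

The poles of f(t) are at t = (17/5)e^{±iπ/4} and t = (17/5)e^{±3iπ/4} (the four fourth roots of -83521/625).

Let g(z) = f(z)e^{-iωz}; for large |z| the factor e^{-iωz} decays in the lower half-plane when ω > 0 and in the upper half-plane when ω < 0.

Case ω > 0 (lower half-plane, clockwise contour ⇒ F(ω) = -2πi·ΣRes):
  Res_{z = - \frac{17 \sqrt{2}}{10} - \frac{17 \sqrt{2} i}{10}} g(z) = \frac{125 \sqrt{2} i \left(1 - i\right) e^{\frac{17 \sqrt{2} \omega \left(-1 + i\right)}{10}}}{39304}
  Res_{z = \frac{17 \sqrt{2}}{10} - \frac{17 \sqrt{2} i}{10}} g(z) = \frac{125 \sqrt{2} i \left(1 + i\right) e^{- \frac{17 \sqrt{2} \omega \left(1 + i\right)}{10}}}{39304}
  F(ω) = -2πi·ΣRes = \frac{125 \sqrt{2} \pi \left(1 - i\right) \left(e^{\frac{17 \sqrt{2} i \omega}{5}} + i\right) e^{- \frac{17 \sqrt{2} \omega \left(1 + i\right)}{10}}}{19652} = \frac{125 \pi e^{- \frac{17 \sqrt{2} \omega}{10}} \sin{\left(\frac{17 \sqrt{2} \omega}{10} + \frac{\pi}{4} \right)}}{4913}

Case ω < 0 (upper half-plane, counterclockwise contour ⇒ F(ω) = +2πi·ΣRes):
  Res_{z = \frac{17 \sqrt{2}}{10} + \frac{17 \sqrt{2} i}{10}} g(z) = \frac{125 \sqrt{2} i \left(-1 + i\right) e^{\frac{17 \sqrt{2} \omega \left(1 - i\right)}{10}}}{39304}
  Res_{z = - \frac{17 \sqrt{2}}{10} + \frac{17 \sqrt{2} i}{10}} g(z) = \frac{125 \sqrt{2} \left(1 - i\right) e^{\frac{17 \sqrt{2} \omega \left(1 + i\right)}{10}}}{39304}
  F(ω) = 2πi·ΣRes = - \frac{125 \sqrt{2} i \pi \left(i \left(1 - i\right) e^{\frac{17 \sqrt{2} \omega \left(1 - i\right)}{10}} - \left(1 - i\right) e^{\frac{17 \sqrt{2} \omega \left(1 + i\right)}{10}}\right)}{19652} = \frac{125 \pi e^{\frac{17 \sqrt{2} \omega}{10}} \cos{\left(\frac{17 \sqrt{2} \omega}{10} + \frac{\pi}{4} \right)}}{4913}

Both cases combine into a single formula in |ω|:

F(ω) = \frac{125 \pi e^{- \frac{17 \sqrt{2} \left|{\omega}\right|}{10}} \sin{\left(\frac{17 \sqrt{2} \left|{\omega}\right|}{10} + \frac{\pi}{4} \right)}}{4913}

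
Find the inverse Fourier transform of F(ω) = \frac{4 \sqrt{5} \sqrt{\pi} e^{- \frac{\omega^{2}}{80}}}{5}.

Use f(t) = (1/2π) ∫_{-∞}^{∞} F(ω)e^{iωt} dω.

f(t) = 8 e^{- 20 t^{2}}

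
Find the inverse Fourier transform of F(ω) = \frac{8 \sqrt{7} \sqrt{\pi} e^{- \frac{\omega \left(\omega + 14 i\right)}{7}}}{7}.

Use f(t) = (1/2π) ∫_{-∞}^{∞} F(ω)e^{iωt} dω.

f(t) = 4 e^{- \frac{7 \left(t - 2\right)^{2}}{4}}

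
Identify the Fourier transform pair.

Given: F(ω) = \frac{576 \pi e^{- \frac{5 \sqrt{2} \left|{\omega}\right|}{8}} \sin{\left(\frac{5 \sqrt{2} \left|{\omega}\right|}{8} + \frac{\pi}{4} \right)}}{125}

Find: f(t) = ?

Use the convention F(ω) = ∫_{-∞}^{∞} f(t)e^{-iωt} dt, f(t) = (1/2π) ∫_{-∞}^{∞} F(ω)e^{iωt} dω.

f(t) = \frac{9}{t^{4} + \frac{625}{256}}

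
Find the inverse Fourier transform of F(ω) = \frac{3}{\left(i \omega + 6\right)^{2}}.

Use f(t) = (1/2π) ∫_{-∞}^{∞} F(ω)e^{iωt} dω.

f(t) = 3 t e^{- 6 t} u\left(t\right)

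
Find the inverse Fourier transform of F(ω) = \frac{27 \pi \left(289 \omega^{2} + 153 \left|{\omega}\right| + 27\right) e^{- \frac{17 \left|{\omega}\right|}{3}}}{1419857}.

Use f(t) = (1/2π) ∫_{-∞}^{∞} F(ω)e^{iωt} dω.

f(t) = \frac{8}{\left(t^{2} + \frac{289}{9}\right)^{3}}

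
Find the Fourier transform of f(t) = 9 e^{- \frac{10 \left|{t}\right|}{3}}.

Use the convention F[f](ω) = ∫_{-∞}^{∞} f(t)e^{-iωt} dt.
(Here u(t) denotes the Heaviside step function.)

F(ω) = \frac{540}{9 \omega^{2} + 100}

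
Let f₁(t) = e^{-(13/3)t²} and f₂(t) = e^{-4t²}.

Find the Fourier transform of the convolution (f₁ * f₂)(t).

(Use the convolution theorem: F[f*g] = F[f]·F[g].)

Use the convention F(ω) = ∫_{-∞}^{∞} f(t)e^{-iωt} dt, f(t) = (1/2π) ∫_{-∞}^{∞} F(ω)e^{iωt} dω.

F[f₁*f₂](ω) = \frac{\sqrt{39} \pi e^{- \frac{25 \omega^{2}}{208}}}{26}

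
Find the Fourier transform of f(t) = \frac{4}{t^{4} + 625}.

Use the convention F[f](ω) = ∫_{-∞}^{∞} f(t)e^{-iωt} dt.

F(ω) = \frac{4 \pi e^{- \frac{5 \sqrt{2} \left|{\omega}\right|}{2}} \sin{\left(\frac{5 \sqrt{2} \left|{\omega}\right|}{2} + \frac{\pi}{4} \right)}}{125}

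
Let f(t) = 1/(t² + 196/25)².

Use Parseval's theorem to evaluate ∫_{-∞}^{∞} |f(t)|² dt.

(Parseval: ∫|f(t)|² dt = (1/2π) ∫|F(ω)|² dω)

∫|f(t)|² dt = \frac{390625 \pi}{1686616064}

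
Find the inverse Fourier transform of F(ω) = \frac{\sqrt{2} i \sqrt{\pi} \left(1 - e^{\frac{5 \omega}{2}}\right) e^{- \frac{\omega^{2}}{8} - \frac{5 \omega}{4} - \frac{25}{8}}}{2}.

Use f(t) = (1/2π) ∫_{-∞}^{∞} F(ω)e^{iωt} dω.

f(t) = 2 e^{- 2 t^{2}} \sin{\left(5 t \right)}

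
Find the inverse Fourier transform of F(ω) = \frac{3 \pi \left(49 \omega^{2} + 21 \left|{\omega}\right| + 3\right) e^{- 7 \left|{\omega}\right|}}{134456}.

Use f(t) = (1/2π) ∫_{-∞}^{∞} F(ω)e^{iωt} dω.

f(t) = \frac{3}{\left(t^{2} + 49\right)^{3}}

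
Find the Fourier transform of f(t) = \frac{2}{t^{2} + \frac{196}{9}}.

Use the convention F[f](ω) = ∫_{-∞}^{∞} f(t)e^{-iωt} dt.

F(ω) = \frac{3 \pi e^{- \frac{14 \left|{\omega}\right|}{3}}}{7}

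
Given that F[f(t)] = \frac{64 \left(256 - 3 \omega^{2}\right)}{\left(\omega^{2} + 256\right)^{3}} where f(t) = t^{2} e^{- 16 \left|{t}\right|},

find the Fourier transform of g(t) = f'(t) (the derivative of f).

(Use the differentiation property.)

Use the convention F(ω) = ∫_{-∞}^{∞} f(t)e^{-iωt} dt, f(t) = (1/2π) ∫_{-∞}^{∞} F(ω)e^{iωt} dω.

F[g](ω) = - \frac{64 i \omega \left(3 \omega^{2} - 256\right)}{\left(\omega^{2} + 256\right)^{3}}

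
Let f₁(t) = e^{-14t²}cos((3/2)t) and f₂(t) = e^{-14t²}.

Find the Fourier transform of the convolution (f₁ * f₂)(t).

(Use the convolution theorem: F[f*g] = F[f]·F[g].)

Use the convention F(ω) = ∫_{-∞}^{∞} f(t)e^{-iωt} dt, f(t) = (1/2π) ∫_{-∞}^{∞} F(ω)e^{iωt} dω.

F[f₁*f₂](ω) = \frac{\pi \left(e^{\frac{3 \omega}{28}} + 1\right) e^{- \frac{\omega^{2}}{28} - \frac{3 \omega}{56} - \frac{9}{224}}}{28}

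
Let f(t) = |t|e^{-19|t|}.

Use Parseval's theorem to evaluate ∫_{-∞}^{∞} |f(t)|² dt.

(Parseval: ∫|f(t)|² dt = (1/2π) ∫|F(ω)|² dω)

∫|f(t)|² dt = \frac{1}{13718}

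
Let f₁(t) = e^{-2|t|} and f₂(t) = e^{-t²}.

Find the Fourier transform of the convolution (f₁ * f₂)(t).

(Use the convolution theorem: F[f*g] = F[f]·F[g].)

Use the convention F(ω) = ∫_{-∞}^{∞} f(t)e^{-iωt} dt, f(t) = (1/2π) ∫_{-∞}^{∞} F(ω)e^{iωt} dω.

F[f₁*f₂](ω) = \frac{4 \sqrt{\pi} e^{- \frac{\omega^{2}}{4}}}{\omega^{2} + 4}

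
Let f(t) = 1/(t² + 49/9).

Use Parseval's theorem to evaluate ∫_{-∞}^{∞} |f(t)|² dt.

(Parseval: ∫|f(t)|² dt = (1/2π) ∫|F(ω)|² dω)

∫|f(t)|² dt = \frac{27 \pi}{686}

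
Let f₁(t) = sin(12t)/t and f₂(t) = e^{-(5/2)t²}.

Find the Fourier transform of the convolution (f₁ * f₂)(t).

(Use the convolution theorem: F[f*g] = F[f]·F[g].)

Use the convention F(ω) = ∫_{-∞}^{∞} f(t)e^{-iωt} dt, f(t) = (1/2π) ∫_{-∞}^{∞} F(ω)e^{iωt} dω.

F[f₁*f₂](ω) = \begin{cases} \frac{\sqrt{10} \pi^{\frac{3}{2}} e^{- \frac{\omega^{2}}{10}}}{5} & \text{for}\: \omega > -12 \wedge \omega < 12 \\0 & \text{otherwise} \end{cases}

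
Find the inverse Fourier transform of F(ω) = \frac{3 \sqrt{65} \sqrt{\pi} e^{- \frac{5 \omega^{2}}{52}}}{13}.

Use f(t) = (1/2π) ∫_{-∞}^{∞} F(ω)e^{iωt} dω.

f(t) = 3 e^{- \frac{13 t^{2}}{5}}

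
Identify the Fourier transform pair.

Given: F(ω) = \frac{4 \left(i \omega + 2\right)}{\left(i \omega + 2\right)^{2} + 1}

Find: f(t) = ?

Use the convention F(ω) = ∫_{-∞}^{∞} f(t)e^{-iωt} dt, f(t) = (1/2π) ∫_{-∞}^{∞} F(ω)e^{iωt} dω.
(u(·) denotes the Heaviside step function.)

f(t) = 4 e^{- 2 t} \cos{\left(t \right)} u\left(t\right)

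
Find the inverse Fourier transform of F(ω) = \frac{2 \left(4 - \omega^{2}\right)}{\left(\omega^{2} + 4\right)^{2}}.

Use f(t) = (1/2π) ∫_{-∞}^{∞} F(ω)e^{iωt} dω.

f(t) = e^{- 2 \left|{t}\right|} \left|{t}\right|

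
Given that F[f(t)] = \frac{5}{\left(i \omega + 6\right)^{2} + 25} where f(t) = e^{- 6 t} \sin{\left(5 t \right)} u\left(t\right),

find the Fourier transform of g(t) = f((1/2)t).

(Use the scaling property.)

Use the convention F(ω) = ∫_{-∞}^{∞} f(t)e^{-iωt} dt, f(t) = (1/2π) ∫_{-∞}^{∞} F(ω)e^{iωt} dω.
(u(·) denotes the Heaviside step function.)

F[g](ω) = \frac{10}{4 \left(i \omega + 3\right)^{2} + 25}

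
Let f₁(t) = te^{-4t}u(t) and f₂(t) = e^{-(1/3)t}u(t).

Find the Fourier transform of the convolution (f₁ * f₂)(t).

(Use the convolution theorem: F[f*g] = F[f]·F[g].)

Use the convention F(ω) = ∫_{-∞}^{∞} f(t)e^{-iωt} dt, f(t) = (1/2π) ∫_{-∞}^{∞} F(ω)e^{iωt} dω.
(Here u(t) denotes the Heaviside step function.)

F[f₁*f₂](ω) = \frac{3}{\left(i \omega + 4\right)^{2} \left(3 i \omega + 1\right)}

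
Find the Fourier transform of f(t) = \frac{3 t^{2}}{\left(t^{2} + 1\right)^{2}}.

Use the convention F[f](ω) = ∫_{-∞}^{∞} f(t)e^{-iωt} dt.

F(ω) = \frac{3 \pi \left(1 - \left|{\omega}\right|\right) e^{- \left|{\omega}\right|}}{2}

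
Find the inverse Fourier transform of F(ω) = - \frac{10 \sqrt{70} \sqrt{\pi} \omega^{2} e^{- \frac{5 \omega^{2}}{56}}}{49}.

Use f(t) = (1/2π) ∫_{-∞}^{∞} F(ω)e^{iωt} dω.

f(t) = 8 \left(\frac{56 t^{2}}{5} - 2\right) e^{- \frac{14 t^{2}}{5}}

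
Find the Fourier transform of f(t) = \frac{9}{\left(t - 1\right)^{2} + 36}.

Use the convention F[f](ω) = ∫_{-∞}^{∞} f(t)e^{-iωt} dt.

F(ω) = \frac{3 \pi e^{- i \omega - 6 \left|{\omega}\right|}}{2}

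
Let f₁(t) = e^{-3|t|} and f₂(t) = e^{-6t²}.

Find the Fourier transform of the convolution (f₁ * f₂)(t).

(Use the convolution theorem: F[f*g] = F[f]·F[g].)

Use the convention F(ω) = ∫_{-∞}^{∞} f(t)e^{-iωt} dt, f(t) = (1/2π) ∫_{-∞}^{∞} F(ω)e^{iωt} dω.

F[f₁*f₂](ω) = \frac{\sqrt{6} \sqrt{\pi} e^{- \frac{\omega^{2}}{24}}}{\omega^{2} + 9}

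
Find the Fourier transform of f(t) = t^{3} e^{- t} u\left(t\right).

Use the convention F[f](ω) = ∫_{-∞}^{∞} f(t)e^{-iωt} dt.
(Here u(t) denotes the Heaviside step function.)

F(ω) = \frac{6}{\left(i \omega + 1\right)^{4}}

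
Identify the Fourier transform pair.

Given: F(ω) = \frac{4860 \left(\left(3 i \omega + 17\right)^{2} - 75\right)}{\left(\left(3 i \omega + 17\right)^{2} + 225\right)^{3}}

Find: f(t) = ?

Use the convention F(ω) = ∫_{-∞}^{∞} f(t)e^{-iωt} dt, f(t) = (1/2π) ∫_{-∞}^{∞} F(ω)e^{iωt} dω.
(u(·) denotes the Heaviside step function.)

f(t) = 2 t^{2} e^{- \frac{17 t}{3}} \sin{\left(5 t \right)} u\left(t\right)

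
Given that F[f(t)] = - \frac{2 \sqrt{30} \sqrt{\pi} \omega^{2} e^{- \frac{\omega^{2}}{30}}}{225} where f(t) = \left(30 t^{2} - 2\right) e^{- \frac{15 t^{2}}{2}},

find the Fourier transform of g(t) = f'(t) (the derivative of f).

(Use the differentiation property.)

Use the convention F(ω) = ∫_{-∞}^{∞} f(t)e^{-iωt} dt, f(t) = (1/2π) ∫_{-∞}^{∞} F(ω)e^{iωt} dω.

F[g](ω) = - \frac{2 \sqrt{30} i \sqrt{\pi} \omega^{3} e^{- \frac{\omega^{2}}{30}}}{225}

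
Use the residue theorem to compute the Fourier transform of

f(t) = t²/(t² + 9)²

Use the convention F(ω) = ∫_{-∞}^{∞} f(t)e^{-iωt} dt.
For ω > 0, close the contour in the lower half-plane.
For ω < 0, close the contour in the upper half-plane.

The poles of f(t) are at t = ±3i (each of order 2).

Let g(z) = f(z)e^{-iωz}; for large |z| the factor e^{-iωz} decays in the lower half-plane when ω > 0 and in the upper half-plane when ω < 0.

Case ω > 0 (lower half-plane, clockwise contour ⇒ F(ω) = -2πi·ΣRes):
  Res_{z = - 3 i} g(z) = \frac{i \left(1 - 3 \omega\right) e^{- 3 \omega}}{12} (pole of order 2)
  F(ω) = -2πi·ΣRes = \frac{\pi \left(1 - 3 \omega\right) e^{- 3 \omega}}{6}

Case ω < 0 (upper half-plane, counterclockwise contour ⇒ F(ω) = +2πi·ΣRes):
  Res_{z = 3 i} g(z) = \frac{i \left(- 3 \omega - 1\right) e^{3 \omega}}{12} (pole of order 2)
  F(ω) = 2πi·ΣRes = \frac{\pi \left(3 \omega + 1\right) e^{3 \omega}}{6}

Both cases combine into a single formula in |ω|:

F(ω) = \frac{\pi \left(1 - 3 \left|{\omega}\right|\right) e^{- 3 \left|{\omega}\right|}}{6}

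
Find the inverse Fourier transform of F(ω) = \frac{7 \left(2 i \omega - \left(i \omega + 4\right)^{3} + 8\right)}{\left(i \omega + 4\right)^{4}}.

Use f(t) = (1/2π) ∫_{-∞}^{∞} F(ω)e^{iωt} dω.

f(t) = 7 \left(t^{2} - 1\right) e^{- 4 t} u\left(t\right)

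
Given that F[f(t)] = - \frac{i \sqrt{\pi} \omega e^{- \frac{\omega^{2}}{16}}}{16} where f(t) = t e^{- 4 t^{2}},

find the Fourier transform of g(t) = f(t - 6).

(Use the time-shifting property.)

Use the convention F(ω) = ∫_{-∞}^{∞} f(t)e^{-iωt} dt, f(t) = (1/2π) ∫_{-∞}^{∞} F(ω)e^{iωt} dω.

F[g](ω) = - \frac{i \sqrt{\pi} \omega e^{- \frac{\omega \left(\omega + 96 i\right)}{16}}}{16}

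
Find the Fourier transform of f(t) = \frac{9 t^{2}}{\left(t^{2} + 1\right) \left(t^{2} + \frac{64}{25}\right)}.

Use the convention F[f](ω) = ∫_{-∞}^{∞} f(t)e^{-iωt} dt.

F(ω) = - \frac{75 \pi e^{- \left|{\omega}\right|}}{13} + \frac{120 \pi e^{- \frac{8 \left|{\omega}\right|}{5}}}{13}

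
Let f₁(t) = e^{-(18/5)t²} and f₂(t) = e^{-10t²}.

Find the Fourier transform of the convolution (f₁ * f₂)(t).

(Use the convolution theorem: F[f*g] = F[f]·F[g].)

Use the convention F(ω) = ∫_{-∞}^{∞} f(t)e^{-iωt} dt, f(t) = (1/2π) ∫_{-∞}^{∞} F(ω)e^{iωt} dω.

F[f₁*f₂](ω) = \frac{\pi e^{- \frac{17 \omega^{2}}{180}}}{6}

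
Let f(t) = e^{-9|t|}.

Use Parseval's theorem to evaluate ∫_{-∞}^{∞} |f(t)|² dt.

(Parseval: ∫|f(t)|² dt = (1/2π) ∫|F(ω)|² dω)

∫|f(t)|² dt = \frac{1}{9}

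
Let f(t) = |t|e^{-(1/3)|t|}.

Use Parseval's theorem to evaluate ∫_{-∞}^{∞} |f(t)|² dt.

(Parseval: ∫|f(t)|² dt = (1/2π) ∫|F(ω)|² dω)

∫|f(t)|² dt = \frac{27}{2}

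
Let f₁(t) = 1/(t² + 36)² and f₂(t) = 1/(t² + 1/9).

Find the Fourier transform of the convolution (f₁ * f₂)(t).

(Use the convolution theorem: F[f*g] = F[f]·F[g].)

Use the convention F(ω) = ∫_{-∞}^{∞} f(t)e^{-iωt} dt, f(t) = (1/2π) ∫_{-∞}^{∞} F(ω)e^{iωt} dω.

F[f₁*f₂](ω) = \frac{\pi^{2} \left(6 \left|{\omega}\right| + 1\right) e^{- \frac{19 \left|{\omega}\right|}{3}}}{144}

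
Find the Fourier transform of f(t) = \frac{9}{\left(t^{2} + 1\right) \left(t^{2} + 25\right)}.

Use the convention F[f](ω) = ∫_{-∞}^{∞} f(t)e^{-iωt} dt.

F(ω) = \frac{3 \pi \left(5 e^{4 \left|{\omega}\right|} - 1\right) e^{- 5 \left|{\omega}\right|}}{40}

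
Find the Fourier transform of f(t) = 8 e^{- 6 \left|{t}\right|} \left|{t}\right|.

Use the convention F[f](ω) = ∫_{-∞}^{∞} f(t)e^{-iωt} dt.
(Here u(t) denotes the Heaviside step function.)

F(ω) = \frac{16 \left(36 - \omega^{2}\right)}{\left(\omega^{2} + 36\right)^{2}}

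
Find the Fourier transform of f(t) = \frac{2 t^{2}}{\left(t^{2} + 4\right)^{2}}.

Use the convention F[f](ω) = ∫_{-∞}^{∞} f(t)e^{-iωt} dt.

F(ω) = \frac{\pi \left(1 - 2 \left|{\omega}\right|\right) e^{- 2 \left|{\omega}\right|}}{2}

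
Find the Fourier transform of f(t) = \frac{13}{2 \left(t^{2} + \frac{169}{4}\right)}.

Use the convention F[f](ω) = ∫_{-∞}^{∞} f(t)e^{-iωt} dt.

F(ω) = \pi e^{- \frac{13 \left|{\omega}\right|}{2}}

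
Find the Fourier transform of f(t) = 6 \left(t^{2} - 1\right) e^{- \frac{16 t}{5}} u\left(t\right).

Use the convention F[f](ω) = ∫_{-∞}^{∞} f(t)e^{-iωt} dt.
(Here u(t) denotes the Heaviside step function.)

F(ω) = \frac{30 \left(250 i \omega - \left(5 i \omega + 16\right)^{3} + 800\right)}{\left(5 i \omega + 16\right)^{4}}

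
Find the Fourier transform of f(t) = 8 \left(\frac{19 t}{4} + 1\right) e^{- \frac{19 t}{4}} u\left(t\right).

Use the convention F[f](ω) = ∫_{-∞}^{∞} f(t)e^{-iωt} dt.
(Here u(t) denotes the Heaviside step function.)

F(ω) = \frac{64 \left(- 2 i \omega - 19\right)}{16 \omega^{2} - 152 i \omega - 361}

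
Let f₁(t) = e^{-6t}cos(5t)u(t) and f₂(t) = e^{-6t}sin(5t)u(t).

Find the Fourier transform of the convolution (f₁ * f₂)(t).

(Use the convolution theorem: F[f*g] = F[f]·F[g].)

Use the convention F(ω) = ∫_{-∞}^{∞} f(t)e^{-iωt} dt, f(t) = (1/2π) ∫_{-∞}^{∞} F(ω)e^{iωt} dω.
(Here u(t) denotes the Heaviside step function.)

F[f₁*f₂](ω) = \frac{5 \left(i \omega + 6\right)}{\left(\left(i \omega + 6\right)^{2} + 25\right)^{2}}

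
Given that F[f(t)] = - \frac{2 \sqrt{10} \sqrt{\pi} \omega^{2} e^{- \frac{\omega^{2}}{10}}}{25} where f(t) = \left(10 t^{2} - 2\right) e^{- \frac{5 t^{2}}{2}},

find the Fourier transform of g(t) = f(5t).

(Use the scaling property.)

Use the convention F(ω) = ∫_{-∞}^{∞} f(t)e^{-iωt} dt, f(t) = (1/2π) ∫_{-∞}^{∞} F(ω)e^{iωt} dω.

F[g](ω) = - \frac{2 \sqrt{10} \sqrt{\pi} \omega^{2} e^{- \frac{\omega^{2}}{250}}}{3125}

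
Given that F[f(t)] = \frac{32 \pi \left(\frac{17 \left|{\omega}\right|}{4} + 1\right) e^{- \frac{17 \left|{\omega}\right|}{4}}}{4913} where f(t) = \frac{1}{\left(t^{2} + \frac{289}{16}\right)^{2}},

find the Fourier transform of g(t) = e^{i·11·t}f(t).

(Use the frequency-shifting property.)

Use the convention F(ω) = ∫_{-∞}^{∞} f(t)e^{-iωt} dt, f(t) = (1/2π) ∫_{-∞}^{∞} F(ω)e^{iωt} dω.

F[g](ω) = \frac{8 \pi \left(17 \left|{\omega - 11}\right| + 4\right) e^{- \frac{17 \left|{\omega - 11}\right|}{4}}}{4913}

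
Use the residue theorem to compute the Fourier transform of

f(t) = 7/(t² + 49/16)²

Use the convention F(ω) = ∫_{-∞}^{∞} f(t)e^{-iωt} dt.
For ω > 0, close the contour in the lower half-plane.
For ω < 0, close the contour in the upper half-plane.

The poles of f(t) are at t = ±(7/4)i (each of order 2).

Let g(z) = f(z)e^{-iωz}; for large |z| the factor e^{-iωz} decays in the lower half-plane when ω > 0 and in the upper half-plane when ω < 0.

Case ω > 0 (lower half-plane, clockwise contour ⇒ F(ω) = -2πi·ΣRes):
  Res_{z = - \frac{7 i}{4}} g(z) = \frac{4 i \left(7 \omega + 4\right) e^{- \frac{7 \omega}{4}}}{49} (pole of order 2)
  F(ω) = -2πi·ΣRes = \frac{8 \pi \left(7 \omega + 4\right) e^{- \frac{7 \omega}{4}}}{49}

Case ω < 0 (upper half-plane, counterclockwise contour ⇒ F(ω) = +2πi·ΣRes):
  Res_{z = \frac{7 i}{4}} g(z) = \frac{4 i \left(7 \omega - 4\right) e^{\frac{7 \omega}{4}}}{49} (pole of order 2)
  F(ω) = 2πi·ΣRes = \frac{8 \pi \left(4 - 7 \omega\right) e^{\frac{7 \omega}{4}}}{49}

Both cases combine into a single formula in |ω|:

F(ω) = \frac{8 \pi \left(7 \left|{\omega}\right| + 4\right) e^{- \frac{7 \left|{\omega}\right|}{4}}}{49}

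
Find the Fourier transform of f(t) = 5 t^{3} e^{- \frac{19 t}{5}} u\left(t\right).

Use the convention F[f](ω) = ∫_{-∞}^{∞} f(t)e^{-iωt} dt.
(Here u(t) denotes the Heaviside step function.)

F(ω) = \frac{18750}{\left(5 i \omega + 19\right)^{4}}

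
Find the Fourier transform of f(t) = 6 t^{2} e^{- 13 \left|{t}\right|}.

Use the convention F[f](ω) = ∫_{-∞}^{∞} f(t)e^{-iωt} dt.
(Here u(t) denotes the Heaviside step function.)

F(ω) = \frac{312 \left(169 - 3 \omega^{2}\right)}{\left(\omega^{2} + 169\right)^{3}}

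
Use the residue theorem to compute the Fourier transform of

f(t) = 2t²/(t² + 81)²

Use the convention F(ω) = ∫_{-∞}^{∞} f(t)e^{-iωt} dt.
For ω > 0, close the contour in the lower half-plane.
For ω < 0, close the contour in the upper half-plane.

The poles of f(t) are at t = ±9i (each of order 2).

Let g(z) = f(z)e^{-iωz}; for large |z| the factor e^{-iωz} decays in the lower half-plane when ω > 0 and in the upper half-plane when ω < 0.

Case ω > 0 (lower half-plane, clockwise contour ⇒ F(ω) = -2πi·ΣRes):
  Res_{z = - 9 i} g(z) = \frac{i \left(1 - 9 \omega\right) e^{- 9 \omega}}{18} (pole of order 2)
  F(ω) = -2πi·ΣRes = \frac{\pi \left(1 - 9 \omega\right) e^{- 9 \omega}}{9}

Case ω < 0 (upper half-plane, counterclockwise contour ⇒ F(ω) = +2πi·ΣRes):
  Res_{z = 9 i} g(z) = \frac{i \left(- 9 \omega - 1\right) e^{9 \omega}}{18} (pole of order 2)
  F(ω) = 2πi·ΣRes = \frac{\pi \left(9 \omega + 1\right) e^{9 \omega}}{9}

Both cases combine into a single formula in |ω|:

F(ω) = \frac{\pi \left(1 - 9 \left|{\omega}\right|\right) e^{- 9 \left|{\omega}\right|}}{9}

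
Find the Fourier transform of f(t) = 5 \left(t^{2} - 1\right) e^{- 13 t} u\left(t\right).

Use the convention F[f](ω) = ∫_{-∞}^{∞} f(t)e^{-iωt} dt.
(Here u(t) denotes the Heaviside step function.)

F(ω) = \frac{5 \left(2 i \omega - \left(i \omega + 13\right)^{3} + 26\right)}{\left(i \omega + 13\right)^{4}}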